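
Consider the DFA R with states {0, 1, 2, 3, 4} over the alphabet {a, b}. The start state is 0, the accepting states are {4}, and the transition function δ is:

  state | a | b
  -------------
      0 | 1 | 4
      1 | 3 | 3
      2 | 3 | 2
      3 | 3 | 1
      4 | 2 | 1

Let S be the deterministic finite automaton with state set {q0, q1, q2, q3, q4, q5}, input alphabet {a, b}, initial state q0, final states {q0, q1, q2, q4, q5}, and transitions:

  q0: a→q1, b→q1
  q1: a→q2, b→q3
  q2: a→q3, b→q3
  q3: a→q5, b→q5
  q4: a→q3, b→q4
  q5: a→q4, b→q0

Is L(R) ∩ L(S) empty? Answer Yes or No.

No

The string b is accepted by both R and S.
Hence L(R) ∩ L(S) ≠ ∅.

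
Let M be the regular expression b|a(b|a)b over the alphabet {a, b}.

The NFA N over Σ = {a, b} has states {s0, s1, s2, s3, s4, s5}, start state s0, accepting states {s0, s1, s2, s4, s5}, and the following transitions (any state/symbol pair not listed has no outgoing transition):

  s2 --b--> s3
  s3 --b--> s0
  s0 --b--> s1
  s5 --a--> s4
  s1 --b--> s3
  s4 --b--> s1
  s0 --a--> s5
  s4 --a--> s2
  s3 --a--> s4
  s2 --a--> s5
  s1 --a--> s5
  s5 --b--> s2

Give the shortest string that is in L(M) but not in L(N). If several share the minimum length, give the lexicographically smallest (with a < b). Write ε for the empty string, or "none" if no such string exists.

The string abb is accepted by M but not by N.
No shorter string lies in the difference, and abb is the lexicographically first length-3 string in L(M) \ L(N).

abb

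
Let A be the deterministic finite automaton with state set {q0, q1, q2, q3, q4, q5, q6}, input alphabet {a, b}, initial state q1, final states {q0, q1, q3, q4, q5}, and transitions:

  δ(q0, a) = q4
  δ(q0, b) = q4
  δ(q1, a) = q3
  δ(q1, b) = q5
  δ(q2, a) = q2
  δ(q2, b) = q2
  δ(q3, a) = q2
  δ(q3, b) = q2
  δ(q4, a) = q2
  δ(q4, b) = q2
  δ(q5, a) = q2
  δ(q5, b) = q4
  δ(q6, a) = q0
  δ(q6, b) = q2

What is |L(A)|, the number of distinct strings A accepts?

The useful subgraph on states {q1, q3, q4, q5} is acyclic, so L(A) is finite; the longest accepting path visits 3 useful states, giving maximum string length 2.
Counting accepting paths from q1 by length: 1 of length 0, 2 of length 1, 1 of length 2. Total 4.

4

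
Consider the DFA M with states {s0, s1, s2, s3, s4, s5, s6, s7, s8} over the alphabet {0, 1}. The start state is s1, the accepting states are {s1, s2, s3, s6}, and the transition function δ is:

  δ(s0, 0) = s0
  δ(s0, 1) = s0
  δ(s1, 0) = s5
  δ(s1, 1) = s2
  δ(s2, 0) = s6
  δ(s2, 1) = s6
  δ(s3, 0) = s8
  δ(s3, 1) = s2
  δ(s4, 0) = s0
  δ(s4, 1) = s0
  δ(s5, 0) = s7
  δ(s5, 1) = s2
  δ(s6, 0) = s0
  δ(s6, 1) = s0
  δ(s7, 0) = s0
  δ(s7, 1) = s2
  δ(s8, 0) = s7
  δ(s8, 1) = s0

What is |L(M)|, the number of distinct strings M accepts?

The useful subgraph on states {s1, s2, s5, s6, s7} is acyclic, so L(M) is finite; the longest accepting path visits 5 useful states, giving maximum string length 4.
Counting accepting paths from s1 by length: 1 of length 0, 1 of length 1, 3 of length 2, 3 of length 3, 2 of length 4. Total 10.

10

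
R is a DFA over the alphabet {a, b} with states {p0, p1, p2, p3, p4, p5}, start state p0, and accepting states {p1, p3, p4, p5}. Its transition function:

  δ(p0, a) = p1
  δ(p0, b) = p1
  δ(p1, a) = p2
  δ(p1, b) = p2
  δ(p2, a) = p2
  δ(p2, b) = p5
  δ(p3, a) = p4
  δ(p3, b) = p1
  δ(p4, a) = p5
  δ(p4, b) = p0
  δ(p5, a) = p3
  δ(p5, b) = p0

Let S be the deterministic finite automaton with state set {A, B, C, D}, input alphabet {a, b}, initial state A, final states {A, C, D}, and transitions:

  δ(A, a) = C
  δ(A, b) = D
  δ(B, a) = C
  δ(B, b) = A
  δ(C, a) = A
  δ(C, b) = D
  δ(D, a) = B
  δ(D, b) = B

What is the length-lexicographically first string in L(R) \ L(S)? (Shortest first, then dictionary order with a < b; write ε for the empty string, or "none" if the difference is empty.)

The string abb is accepted by R but not by S.
No shorter string lies in the difference, and abb is the lexicographically first length-3 string in L(R) \ L(S).

abb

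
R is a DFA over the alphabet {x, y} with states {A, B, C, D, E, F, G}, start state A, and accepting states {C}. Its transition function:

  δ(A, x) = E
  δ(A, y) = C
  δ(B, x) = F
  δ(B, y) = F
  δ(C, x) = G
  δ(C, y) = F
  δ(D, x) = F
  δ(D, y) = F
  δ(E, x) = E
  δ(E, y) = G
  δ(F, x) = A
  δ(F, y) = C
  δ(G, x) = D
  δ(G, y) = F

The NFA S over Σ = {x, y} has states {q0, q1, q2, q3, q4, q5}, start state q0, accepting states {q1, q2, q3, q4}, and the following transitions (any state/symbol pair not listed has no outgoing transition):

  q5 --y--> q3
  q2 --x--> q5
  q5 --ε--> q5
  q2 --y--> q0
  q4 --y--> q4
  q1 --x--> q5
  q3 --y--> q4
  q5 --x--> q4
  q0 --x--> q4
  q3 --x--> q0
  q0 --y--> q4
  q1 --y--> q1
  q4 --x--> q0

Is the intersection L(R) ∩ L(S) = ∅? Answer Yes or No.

No

The string y is accepted by both R and S.
Hence L(R) ∩ L(S) ≠ ∅.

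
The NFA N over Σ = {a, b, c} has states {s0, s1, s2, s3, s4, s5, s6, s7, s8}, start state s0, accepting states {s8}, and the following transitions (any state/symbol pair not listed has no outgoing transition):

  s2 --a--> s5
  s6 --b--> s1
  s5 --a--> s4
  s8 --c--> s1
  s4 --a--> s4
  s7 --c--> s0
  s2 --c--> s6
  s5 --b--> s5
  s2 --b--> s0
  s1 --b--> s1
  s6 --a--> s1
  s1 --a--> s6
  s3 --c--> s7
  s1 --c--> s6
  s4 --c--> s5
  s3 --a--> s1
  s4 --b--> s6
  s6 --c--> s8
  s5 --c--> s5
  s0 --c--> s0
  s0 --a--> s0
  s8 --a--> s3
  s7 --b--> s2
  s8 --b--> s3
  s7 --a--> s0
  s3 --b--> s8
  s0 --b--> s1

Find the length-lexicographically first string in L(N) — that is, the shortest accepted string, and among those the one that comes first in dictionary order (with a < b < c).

bac

A breadth-first search from s0 reaches an accepting state first via the path s0 → s1 → s6 → s8 on input bac.
No string of length < 3 is accepted (BFS exhausts all shorter strings without reaching an accepting state), and bac is the lexicographically least accepting string of length 3.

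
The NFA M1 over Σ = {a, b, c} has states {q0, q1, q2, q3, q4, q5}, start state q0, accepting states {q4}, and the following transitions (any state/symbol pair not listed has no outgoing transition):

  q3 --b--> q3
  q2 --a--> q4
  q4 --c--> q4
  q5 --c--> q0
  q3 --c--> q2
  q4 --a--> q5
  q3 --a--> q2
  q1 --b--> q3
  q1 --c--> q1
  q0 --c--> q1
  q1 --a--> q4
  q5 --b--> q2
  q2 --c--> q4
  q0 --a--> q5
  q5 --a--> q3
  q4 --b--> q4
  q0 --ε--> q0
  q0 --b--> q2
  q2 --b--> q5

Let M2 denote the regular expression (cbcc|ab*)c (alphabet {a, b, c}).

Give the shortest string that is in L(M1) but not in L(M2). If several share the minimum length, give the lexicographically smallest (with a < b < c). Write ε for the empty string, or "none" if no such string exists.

ba

The string ba is accepted by M1 but not by M2.
No shorter string lies in the difference, and ba is the lexicographically first length-2 string in L(M1) \ L(M2).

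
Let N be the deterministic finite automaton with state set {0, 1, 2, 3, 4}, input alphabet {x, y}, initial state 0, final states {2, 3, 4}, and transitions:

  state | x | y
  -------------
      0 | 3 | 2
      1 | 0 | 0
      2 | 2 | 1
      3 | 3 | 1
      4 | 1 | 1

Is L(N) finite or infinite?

infinite

State 0 is reachable from the start and can reach an accepting state, and it lies on the cycle 0 → 2 → 1 → 0.
Traversing that cycle any number of times yields accepted strings of unbounded length, so the language is infinite.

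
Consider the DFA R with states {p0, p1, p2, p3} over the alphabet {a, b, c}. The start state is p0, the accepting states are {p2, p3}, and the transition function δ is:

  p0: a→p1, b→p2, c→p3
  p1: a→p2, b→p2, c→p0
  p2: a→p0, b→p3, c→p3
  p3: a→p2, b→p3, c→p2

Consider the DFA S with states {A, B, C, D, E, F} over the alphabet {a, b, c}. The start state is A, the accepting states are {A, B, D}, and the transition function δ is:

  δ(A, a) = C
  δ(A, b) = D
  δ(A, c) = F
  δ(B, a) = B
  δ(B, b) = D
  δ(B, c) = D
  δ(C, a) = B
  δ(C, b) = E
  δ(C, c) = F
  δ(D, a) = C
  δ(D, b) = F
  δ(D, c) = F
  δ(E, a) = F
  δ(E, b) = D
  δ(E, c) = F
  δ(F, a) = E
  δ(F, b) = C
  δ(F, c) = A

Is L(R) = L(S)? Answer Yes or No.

The string c is accepted by R but rejected by S.
So L(R) ≠ L(S).

No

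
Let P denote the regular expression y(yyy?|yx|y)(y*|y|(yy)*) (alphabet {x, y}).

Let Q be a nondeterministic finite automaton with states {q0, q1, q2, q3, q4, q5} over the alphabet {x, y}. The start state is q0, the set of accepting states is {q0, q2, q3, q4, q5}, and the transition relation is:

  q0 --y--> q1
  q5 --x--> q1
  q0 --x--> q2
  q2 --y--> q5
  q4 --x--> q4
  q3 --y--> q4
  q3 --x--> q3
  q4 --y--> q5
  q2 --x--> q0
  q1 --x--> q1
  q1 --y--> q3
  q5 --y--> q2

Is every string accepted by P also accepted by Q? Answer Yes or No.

Converting the expression P to a DFA (subset construction, then merging equivalent states) gives the minimal DFA with states {p0, p1, p2, p3, p4}, start state p0, accepting states {p3, p4} and transitions p0: x→p1, y→p2; p1: x→p1, y→p1; p2: x→p1, y→p3; p3: x→p4, y→p4; p4: x→p1, y→p4.
Exploring the product automaton P × Q from the start pair (p0, q0), following both machines on each input symbol, reaches 13 state pairs: (p0, q0), (p1, q2), (p2, q1), (p1, q0), (p1, q5), (p1, q1), (p3, q3), (p1, q3), (p4, q3), (p4, q4), (p1, q4), (p4, q5), (p4, q2).
P accepts in {p3, p4} and Q accepts in {q0, q2, q3, q4, q5}. The reachable pairs whose P-component is accepting are (p3, q3), (p4, q3), (p4, q4), (p4, q5), (p4, q2); in each of them the Q-component is accepting too, so the product for L(P) \ L(Q) (P-component accepting, Q-component rejecting) has no reachable accepting pair and the difference is empty.
Hence every string in L(P) is also in L(Q).

Yes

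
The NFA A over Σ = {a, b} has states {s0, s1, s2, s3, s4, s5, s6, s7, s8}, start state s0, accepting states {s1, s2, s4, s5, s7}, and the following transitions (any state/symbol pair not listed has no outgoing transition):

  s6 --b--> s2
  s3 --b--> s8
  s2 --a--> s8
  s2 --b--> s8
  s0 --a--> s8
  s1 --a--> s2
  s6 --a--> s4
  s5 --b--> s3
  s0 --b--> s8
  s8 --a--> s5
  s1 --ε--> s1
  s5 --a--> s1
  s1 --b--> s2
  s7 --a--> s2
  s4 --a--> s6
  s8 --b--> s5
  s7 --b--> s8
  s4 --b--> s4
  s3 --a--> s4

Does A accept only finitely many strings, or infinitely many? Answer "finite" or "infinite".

infinite

State s8 is reachable from the start and can reach an accepting state, and it lies on the cycle s8 → s5 → s1 → s2 → s8.
Traversing that cycle any number of times yields accepted strings of unbounded length, so the language is infinite.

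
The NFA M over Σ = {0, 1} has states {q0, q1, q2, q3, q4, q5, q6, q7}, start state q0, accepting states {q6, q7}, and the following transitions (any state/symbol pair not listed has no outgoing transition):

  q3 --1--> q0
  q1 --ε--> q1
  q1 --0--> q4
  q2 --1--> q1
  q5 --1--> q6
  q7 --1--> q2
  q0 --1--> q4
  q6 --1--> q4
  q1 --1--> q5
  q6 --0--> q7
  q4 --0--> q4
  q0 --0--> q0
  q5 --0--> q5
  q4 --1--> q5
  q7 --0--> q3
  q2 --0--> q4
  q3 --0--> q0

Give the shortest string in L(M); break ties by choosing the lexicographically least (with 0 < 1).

A breadth-first search from q0 reaches an accepting state first via the path q0 → q4 → q5 → q6 on input 111.
No string of length < 3 is accepted (BFS exhausts all shorter strings without reaching an accepting state), and 111 is the lexicographically least accepting string of length 3.

111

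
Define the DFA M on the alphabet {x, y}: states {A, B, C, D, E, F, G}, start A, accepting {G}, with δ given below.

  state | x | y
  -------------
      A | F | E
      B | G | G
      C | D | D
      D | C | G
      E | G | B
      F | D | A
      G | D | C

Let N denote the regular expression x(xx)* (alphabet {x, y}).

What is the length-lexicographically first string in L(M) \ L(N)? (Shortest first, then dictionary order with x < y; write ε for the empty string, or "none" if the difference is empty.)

yx

The string yx is accepted by M but not by N.
No shorter string lies in the difference, and yx is the lexicographically first length-2 string in L(M) \ L(N).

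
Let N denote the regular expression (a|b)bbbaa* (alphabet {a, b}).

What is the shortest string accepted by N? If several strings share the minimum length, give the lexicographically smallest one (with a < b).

By inspection of the expression, no string of length less than 5 matches, and abbba is the lexicographically first match of length 5.

abbba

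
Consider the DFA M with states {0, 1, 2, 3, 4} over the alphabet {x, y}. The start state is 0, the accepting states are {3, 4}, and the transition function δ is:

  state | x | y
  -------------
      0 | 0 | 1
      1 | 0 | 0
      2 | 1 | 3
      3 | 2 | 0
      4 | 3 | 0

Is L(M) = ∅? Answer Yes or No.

Yes

The states reachable from the start state are {0, 1}.
None of the accepting states {3, 4} is reachable, so no string is accepted and L(M) = ∅.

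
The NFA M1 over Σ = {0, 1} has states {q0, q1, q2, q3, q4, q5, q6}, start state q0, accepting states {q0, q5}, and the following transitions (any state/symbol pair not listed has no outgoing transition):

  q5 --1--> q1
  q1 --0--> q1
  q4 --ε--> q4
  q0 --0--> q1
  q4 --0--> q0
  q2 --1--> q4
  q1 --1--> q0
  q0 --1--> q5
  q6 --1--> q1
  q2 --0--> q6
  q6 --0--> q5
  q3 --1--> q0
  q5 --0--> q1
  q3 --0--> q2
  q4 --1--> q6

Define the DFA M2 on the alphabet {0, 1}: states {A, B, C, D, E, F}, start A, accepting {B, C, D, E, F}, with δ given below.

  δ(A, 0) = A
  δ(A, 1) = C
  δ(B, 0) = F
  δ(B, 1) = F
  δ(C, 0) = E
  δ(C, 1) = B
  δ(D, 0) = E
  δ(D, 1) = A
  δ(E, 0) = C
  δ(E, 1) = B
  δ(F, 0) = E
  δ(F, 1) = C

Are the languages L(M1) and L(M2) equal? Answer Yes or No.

No

The empty string ε is accepted by M1 but rejected by M2.
So L(M1) ≠ L(M2).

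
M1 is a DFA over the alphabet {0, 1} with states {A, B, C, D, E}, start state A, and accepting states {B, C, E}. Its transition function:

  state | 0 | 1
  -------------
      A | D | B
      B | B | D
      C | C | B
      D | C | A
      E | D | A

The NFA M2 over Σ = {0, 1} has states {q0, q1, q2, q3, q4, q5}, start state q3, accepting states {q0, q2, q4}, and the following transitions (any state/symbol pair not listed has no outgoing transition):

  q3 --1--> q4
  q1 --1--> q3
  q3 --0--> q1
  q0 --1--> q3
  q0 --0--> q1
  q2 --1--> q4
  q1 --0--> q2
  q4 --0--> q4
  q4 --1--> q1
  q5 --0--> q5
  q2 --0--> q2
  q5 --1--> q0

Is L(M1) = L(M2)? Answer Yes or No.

Yes

Exploring the product automaton M1 × M2 from the start pair (A, q3), following both machines on each input symbol, reaches 4 state pairs: (A, q3), (D, q1), (B, q4), (C, q2).
M1 accepts in {B, C, E} and M2 accepts in {q0, q2, q4}. In every reachable pair the two components are either both accepting — (B, q4), (C, q2) — or both non-accepting, so no string is accepted by exactly one of the machines: L(M1) \ L(M2) and L(M2) \ L(M1) are both empty.
Hence every string is accepted by M1 iff it is accepted by M2, and the two languages coincide.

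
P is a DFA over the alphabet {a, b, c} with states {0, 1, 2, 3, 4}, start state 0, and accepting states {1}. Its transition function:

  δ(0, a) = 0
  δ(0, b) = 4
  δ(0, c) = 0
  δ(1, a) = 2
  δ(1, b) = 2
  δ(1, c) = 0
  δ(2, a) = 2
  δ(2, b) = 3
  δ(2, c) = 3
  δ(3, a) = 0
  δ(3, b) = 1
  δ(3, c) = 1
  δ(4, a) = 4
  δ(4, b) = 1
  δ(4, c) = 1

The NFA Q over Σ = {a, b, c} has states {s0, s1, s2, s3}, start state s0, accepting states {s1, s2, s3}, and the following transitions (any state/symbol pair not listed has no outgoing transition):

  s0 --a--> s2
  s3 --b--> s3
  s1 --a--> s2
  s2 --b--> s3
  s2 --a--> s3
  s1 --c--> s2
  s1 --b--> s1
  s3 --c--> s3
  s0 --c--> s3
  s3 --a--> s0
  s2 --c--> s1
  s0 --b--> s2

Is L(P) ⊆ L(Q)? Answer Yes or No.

Yes

Exploring the product automaton P × Q from the start pair (0, s0), following both machines on each input symbol, reaches 18 state pairs: (0, s0), (0, s2), (4, s2), (0, s3), (4, s3), (0, s1), (1, s3), (1, s1), (4, s0), (4, s1), (2, s0), (2, s3), (2, s2), (2, s1), (1, s2), (3, s2), (3, s3), (3, s1).
P accepts in {1} and Q accepts in {s1, s2, s3}. The reachable pairs whose P-component is accepting are (1, s3), (1, s1), (1, s2); in each of them the Q-component is accepting too, so the product for L(P) \ L(Q) (P-component accepting, Q-component rejecting) has no reachable accepting pair and the difference is empty.
Hence every string in L(P) is also in L(Q).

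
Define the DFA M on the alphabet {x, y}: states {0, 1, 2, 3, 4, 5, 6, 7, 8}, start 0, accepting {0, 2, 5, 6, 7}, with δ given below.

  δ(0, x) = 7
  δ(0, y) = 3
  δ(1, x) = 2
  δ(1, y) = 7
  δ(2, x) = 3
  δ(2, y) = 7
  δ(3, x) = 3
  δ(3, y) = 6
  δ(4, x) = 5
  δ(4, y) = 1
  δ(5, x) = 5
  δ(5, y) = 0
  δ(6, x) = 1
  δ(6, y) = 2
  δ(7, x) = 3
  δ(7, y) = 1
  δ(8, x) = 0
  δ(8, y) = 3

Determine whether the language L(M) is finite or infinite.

infinite

State 3 is reachable from the start and can reach an accepting state, and it lies on the cycle 3 → 3.
Traversing that cycle any number of times yields accepted strings of unbounded length, so the language is infinite.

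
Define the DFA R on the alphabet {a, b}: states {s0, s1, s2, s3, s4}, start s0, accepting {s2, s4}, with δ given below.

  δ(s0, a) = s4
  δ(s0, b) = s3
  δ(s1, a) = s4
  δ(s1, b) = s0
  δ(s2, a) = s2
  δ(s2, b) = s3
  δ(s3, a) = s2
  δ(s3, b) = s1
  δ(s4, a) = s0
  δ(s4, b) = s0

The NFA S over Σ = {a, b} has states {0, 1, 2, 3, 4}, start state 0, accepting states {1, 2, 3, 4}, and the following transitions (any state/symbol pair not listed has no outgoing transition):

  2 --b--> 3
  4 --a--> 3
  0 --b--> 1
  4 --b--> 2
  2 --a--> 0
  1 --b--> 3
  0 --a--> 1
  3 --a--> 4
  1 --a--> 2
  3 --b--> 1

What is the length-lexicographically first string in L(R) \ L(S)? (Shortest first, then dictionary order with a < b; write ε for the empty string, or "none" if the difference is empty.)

aaa

The string aaa is accepted by R but not by S.
No shorter string lies in the difference, and aaa is the lexicographically first length-3 string in L(R) \ L(S).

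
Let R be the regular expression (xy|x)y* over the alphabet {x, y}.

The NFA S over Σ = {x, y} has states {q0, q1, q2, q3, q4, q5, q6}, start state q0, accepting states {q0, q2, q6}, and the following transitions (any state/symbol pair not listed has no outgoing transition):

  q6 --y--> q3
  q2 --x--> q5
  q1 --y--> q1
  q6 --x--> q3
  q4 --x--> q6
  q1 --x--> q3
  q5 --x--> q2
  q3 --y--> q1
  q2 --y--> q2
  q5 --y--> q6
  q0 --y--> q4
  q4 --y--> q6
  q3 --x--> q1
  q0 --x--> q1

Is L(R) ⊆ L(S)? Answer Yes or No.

No

The string x is in L(R) but not in L(S).
So L(R) ⊄ L(S).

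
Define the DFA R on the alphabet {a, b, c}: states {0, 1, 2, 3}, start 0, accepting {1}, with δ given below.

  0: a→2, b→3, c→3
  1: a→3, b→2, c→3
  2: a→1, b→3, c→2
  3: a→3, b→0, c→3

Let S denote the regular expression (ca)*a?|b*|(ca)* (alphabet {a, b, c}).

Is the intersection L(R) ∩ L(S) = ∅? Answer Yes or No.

Converting the expression S to a DFA (subset construction, then merging equivalent states) gives the minimal DFA with states {s0, s1, s2, s3, s4, s5}, start state s0, accepting states {s0, s1, s2, s5} and transitions s0: a→s1, b→s2, c→s3; s1: a→s4, b→s4, c→s4; s2: a→s4, b→s2, c→s4; s3: a→s5, b→s4, c→s4; s4: a→s4, b→s4, c→s4; s5: a→s1, b→s4, c→s3.
Exploring the product automaton R × S from the start pair (0, s0), following both machines on each input symbol, reaches 11 state pairs: (0, s0), (2, s1), (3, s2), (3, s3), (1, s4), (3, s4), (2, s4), (0, s2), (3, s5), (0, s4), (3, s1).
R accepts in {1} and S accepts in {s0, s1, s2, s5}; no reachable pair has both components accepting, so no string drives both machines to acceptance simultaneously and L(R) ∩ L(S) = ∅.
So no string is accepted by both, and the intersection is empty.

Yes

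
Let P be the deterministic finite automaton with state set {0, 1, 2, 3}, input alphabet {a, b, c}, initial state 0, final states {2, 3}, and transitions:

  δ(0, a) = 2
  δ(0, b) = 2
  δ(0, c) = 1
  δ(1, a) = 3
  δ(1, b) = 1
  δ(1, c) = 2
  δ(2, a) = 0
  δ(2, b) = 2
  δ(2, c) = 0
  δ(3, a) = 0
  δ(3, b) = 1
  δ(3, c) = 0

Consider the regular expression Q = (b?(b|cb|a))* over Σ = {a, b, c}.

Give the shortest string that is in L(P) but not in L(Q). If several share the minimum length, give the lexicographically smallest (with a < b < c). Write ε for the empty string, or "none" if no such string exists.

ca

The string ca is accepted by P but not by Q.
No shorter string lies in the difference, and ca is the lexicographically first length-2 string in L(P) \ L(Q).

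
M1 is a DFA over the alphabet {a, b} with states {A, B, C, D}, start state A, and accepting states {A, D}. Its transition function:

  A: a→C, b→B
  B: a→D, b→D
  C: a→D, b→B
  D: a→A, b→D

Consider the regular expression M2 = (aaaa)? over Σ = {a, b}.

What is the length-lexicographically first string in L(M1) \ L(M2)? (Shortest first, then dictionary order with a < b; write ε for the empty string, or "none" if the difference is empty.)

The string aa is accepted by M1 but not by M2.
No shorter string lies in the difference, and aa is the lexicographically first length-2 string in L(M1) \ L(M2).

aa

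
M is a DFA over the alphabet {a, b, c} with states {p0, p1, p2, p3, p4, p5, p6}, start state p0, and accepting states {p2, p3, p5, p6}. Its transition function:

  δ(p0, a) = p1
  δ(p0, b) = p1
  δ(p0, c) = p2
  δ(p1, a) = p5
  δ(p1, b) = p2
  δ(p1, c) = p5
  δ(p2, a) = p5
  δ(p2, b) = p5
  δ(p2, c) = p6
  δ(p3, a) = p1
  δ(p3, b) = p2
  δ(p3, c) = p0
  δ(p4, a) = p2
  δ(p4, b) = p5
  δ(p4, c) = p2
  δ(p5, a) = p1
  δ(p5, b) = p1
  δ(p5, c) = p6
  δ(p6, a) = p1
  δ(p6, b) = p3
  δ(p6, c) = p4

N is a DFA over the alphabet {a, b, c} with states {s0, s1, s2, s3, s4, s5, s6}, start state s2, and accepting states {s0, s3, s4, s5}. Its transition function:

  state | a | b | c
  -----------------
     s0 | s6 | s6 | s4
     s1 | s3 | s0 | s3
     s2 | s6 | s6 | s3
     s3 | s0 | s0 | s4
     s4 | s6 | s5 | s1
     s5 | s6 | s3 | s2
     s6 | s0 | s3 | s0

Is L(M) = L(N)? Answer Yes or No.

Exploring the product automaton M × N from the start pair (p0, s2), following both machines on each input symbol, reaches 7 state pairs: (p0, s2), (p1, s6), (p2, s3), (p5, s0), (p6, s4), (p3, s5), (p4, s1).
M accepts in {p2, p3, p5, p6} and N accepts in {s0, s3, s4, s5}. In every reachable pair the two components are either both accepting — (p2, s3), (p5, s0), (p6, s4), (p3, s5) — or both non-accepting, so no string is accepted by exactly one of the machines: L(M) \ L(N) and L(N) \ L(M) are both empty.
Hence every string is accepted by M iff it is accepted by N, and the two languages coincide.

Yes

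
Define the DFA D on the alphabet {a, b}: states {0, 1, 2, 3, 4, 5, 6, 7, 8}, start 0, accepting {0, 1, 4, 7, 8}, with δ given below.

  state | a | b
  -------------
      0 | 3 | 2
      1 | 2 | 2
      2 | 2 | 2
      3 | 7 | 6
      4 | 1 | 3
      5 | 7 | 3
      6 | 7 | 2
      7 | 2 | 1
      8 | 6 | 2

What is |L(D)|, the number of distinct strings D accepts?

The useful subgraph on states {0, 1, 3, 6, 7} is acyclic, so L(D) is finite; the longest accepting path visits 5 useful states, giving maximum string length 4.
Counting accepting paths from 0 by length: 1 of length 0, 1 of length 2, 2 of length 3, 1 of length 4. Total 5.

5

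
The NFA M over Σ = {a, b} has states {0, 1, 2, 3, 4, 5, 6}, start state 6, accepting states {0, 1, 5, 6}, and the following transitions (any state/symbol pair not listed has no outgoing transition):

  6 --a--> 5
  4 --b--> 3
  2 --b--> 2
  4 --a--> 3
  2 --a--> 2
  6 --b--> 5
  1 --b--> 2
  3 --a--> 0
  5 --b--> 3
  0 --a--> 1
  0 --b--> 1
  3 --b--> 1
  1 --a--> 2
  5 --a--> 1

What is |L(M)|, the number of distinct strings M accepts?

The useful subgraph on states {0, 1, 3, 5, 6} is acyclic, so L(M) is finite; the longest accepting path visits 5 useful states, giving maximum string length 4.
Counting accepting paths from 6 by length: 1 of length 0, 2 of length 1, 2 of length 2, 4 of length 3, 4 of length 4. Total 13.

13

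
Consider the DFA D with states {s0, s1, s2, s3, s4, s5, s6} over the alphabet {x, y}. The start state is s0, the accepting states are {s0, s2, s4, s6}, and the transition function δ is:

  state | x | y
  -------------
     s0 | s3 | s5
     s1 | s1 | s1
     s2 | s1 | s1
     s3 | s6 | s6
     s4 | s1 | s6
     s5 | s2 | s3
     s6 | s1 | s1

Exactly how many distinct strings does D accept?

6

The useful subgraph on states {s0, s2, s3, s5, s6} is acyclic, so L(D) is finite; the longest accepting path visits 4 useful states, giving maximum string length 3.
Counting accepting paths from s0 by length: 1 of length 0, 3 of length 2, 2 of length 3. Total 6.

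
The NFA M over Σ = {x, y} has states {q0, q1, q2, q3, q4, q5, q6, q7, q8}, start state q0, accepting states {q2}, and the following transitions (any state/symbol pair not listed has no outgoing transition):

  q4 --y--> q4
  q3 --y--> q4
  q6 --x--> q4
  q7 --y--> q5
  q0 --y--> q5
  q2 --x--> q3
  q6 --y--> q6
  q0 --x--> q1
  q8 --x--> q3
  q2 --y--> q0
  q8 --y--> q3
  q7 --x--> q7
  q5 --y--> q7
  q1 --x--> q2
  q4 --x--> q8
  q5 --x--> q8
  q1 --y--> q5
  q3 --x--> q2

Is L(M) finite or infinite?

infinite

State q0 is reachable from the start and can reach an accepting state, and it lies on the cycle q0 → q1 → q2 → q0.
Traversing that cycle any number of times yields accepted strings of unbounded length, so the language is infinite.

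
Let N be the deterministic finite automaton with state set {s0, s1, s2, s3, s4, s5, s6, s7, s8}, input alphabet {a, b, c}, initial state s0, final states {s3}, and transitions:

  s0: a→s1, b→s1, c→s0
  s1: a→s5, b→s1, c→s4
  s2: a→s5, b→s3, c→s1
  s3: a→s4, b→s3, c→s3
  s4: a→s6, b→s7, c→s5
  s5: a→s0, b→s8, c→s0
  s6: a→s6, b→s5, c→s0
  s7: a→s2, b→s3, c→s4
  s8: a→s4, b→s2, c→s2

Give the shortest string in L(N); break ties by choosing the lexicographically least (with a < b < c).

A breadth-first search from s0 reaches an accepting state first via the path s0 → s1 → s4 → s7 → s3 on input acbb.
No string of length < 4 is accepted (BFS exhausts all shorter strings without reaching an accepting state), and acbb is the lexicographically least accepting string of length 4.

acbb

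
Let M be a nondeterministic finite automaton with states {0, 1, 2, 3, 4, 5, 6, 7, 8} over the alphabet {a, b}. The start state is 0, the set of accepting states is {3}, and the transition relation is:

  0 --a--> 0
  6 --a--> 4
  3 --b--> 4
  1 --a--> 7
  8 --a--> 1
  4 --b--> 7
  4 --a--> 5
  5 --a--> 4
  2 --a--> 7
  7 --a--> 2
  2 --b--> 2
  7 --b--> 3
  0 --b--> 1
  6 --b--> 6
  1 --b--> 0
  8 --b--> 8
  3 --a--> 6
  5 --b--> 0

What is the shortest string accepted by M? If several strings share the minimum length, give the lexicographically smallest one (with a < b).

bab

A breadth-first search from 0 reaches an accepting state first via the path 0 → 1 → 7 → 3 on input bab.
No string of length < 3 is accepted (BFS exhausts all shorter strings without reaching an accepting state), and bab is the lexicographically least accepting string of length 3.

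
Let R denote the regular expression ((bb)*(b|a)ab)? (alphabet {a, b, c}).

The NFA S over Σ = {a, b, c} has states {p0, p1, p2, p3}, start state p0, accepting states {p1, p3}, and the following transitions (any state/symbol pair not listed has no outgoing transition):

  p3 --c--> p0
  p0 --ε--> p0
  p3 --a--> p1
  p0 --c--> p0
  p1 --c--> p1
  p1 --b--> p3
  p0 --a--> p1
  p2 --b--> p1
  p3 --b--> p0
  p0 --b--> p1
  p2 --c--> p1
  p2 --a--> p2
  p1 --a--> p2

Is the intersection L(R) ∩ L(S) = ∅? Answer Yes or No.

The string aab is accepted by both R and S.
Hence L(R) ∩ L(S) ≠ ∅.

No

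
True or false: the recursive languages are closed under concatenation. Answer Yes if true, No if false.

For an input of length n, try each of the n+1 split points, running the decider for L₁ on the prefix and the decider for L₂ on the suffix; accept if some split succeeds. Finitely many halting sub-runs, so this decides L₁L₂.
So the recursive languages are closed under concatenation.

Yes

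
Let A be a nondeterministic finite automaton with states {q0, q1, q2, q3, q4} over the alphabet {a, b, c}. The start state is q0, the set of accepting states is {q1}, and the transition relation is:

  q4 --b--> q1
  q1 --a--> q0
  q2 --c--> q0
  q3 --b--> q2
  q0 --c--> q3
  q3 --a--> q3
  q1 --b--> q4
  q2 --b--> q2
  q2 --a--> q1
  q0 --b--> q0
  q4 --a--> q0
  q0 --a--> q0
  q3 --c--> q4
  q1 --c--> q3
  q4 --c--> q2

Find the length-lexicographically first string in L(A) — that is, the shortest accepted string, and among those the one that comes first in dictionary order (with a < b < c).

cba

A breadth-first search from q0 reaches an accepting state first via the path q0 → q3 → q2 → q1 on input cba.
No string of length < 3 is accepted (BFS exhausts all shorter strings without reaching an accepting state), and cba is the lexicographically least accepting string of length 3.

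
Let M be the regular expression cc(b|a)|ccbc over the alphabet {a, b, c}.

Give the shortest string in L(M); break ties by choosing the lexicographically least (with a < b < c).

cca

By inspection of the expression, no string of length less than 3 matches, and cca is the lexicographically first match of length 3.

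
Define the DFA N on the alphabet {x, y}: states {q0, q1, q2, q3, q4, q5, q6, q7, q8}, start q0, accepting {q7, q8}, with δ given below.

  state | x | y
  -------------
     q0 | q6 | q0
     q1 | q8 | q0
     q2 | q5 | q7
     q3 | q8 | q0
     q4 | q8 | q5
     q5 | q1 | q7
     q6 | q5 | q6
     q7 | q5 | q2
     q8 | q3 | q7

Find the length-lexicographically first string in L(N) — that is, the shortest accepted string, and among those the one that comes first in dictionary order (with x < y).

xxy

A breadth-first search from q0 reaches an accepting state first via the path q0 → q6 → q5 → q7 on input xxy.
No string of length < 3 is accepted (BFS exhausts all shorter strings without reaching an accepting state), and xxy is the lexicographically least accepting string of length 3.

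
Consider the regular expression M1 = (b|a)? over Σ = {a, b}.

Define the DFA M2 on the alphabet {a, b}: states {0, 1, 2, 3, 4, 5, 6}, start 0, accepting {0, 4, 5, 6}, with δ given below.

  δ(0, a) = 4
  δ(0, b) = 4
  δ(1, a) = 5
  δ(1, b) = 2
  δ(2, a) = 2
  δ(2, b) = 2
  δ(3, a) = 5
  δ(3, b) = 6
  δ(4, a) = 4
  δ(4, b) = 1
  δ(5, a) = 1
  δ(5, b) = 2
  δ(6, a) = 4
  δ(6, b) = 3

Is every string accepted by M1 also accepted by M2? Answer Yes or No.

Converting the expression M1 to a DFA (subset construction, then merging equivalent states) gives the minimal DFA with states {r0, r1, r2}, start state r0, accepting states {r0, r1} and transitions r0: a→r1, b→r1; r1: a→r2, b→r2; r2: a→r2, b→r2.
Exploring the product automaton M1 × M2 from the start pair (r0, 0), following both machines on each input symbol, reaches 6 state pairs: (r0, 0), (r1, 4), (r2, 4), (r2, 1), (r2, 5), (r2, 2).
M1 accepts in {r0, r1} and M2 accepts in {0, 4, 5, 6}. The reachable pairs whose M1-component is accepting are (r0, 0), (r1, 4); in each of them the M2-component is accepting too, so the product for L(M1) \ L(M2) (M1-component accepting, M2-component rejecting) has no reachable accepting pair and the difference is empty.
Hence every string in L(M1) is also in L(M2).

Yes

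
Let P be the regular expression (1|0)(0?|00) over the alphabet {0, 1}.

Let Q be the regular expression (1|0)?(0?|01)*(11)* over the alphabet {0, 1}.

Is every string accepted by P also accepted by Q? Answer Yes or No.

Yes

Converting the expression P to a DFA (subset construction, then merging equivalent states) gives the minimal DFA with states {p0, p1, p2, p3, p4}, start state p0, accepting states {p1, p2, p4} and transitions p0: 0→p1, 1→p1; p1: 0→p2, 1→p3; p2: 0→p4, 1→p3; p3: 0→p3, 1→p3; p4: 0→p3, 1→p3.
Converting the expression Q to a DFA (subset construction, then merging equivalent states) gives the minimal DFA with states {q0, q1, q2, q3}, start state q0, accepting states {q0, q1, q2} and transitions q0: 0→q0, 1→q1; q1: 0→q0, 1→q2; q2: 0→q3, 1→q2; q3: 0→q3, 1→q3.
Exploring the product automaton P × Q from the start pair (p0, q0), following both machines on each input symbol, reaches 9 state pairs: (p0, q0), (p1, q0), (p1, q1), (p2, q0), (p3, q1), (p3, q2), (p4, q0), (p3, q0), (p3, q3).
P accepts in {p1, p2, p4} and Q accepts in {q0, q1, q2}. The reachable pairs whose P-component is accepting are (p1, q0), (p1, q1), (p2, q0), (p4, q0); in each of them the Q-component is accepting too, so the product for L(P) \ L(Q) (P-component accepting, Q-component rejecting) has no reachable accepting pair and the difference is empty.
Hence every string in L(P) is also in L(Q).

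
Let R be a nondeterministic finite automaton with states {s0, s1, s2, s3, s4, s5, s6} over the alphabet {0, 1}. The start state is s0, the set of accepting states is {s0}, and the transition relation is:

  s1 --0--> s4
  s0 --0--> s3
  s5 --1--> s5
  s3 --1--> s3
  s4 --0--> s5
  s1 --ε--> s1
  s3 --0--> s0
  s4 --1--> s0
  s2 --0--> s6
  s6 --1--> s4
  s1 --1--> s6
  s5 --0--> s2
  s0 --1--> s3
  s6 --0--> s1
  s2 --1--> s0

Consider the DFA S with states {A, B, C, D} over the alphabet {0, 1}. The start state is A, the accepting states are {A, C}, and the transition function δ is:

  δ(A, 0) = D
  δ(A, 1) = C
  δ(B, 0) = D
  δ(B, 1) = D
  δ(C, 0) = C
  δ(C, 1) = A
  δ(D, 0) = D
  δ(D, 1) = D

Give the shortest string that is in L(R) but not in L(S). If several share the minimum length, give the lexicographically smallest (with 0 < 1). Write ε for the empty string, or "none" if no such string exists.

The string 00 is accepted by R but not by S.
No shorter string lies in the difference, and 00 is the lexicographically first length-2 string in L(R) \ L(S).

00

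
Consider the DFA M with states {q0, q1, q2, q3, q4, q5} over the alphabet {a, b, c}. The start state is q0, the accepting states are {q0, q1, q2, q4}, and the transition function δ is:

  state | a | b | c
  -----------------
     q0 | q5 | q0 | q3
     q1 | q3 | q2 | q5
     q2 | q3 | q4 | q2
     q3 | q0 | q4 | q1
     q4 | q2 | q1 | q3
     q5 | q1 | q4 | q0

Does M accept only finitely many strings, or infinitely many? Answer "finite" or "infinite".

infinite

State q0 is reachable from the start and can reach an accepting state, and it lies on the cycle q0 → q0.
Traversing that cycle any number of times yields accepted strings of unbounded length, so the language is infinite.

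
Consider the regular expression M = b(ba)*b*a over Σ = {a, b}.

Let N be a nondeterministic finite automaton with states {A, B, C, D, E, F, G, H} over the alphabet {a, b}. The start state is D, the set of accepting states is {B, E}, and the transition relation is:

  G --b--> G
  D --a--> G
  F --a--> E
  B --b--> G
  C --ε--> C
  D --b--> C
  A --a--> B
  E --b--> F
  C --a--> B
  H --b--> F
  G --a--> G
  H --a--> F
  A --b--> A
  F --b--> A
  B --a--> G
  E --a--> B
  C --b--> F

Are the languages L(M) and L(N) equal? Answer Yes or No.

Converting the expression M to a DFA (subset construction, then merging equivalent states) gives the minimal DFA with states {m0, m1, m2, m3, m4, m5, m6}, start state m0, accepting states {m3, m5} and transitions m0: a→m1, b→m2; m1: a→m1, b→m1; m2: a→m3, b→m4; m3: a→m1, b→m1; m4: a→m5, b→m6; m5: a→m3, b→m4; m6: a→m3, b→m6.
Exploring the product automaton M × N from the start pair (m0, D), following both machines on each input symbol, reaches 7 state pairs: (m0, D), (m1, G), (m2, C), (m3, B), (m4, F), (m5, E), (m6, A).
M accepts in {m3, m5} and N accepts in {B, E}. In every reachable pair the two components are either both accepting — (m3, B), (m5, E) — or both non-accepting, so no string is accepted by exactly one of the machines: L(M) \ L(N) and L(N) \ L(M) are both empty.
Hence every string is accepted by M iff it is accepted by N, and the two languages coincide.

Yes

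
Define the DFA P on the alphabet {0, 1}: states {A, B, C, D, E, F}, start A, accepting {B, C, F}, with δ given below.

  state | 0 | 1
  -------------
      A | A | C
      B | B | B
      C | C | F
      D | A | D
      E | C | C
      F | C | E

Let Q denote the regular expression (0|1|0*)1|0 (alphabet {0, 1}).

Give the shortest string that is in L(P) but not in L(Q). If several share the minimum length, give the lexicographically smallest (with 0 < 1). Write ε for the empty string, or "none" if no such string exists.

The string 10 is accepted by P but not by Q.
No shorter string lies in the difference, and 10 is the lexicographically first length-2 string in L(P) \ L(Q).

10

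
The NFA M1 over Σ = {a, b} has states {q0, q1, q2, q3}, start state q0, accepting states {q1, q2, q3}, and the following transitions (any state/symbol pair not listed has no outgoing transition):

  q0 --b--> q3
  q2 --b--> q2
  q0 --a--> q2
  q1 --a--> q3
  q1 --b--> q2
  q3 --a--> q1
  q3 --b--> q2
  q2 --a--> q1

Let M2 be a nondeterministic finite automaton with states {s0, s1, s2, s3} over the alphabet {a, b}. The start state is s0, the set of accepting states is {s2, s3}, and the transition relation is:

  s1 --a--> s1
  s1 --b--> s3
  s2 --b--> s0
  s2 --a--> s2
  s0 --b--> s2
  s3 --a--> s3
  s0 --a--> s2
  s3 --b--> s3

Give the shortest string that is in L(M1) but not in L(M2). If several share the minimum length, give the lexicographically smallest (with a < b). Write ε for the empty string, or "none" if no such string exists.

ab

The string ab is accepted by M1 but not by M2.
No shorter string lies in the difference, and ab is the lexicographically first length-2 string in L(M1) \ L(M2).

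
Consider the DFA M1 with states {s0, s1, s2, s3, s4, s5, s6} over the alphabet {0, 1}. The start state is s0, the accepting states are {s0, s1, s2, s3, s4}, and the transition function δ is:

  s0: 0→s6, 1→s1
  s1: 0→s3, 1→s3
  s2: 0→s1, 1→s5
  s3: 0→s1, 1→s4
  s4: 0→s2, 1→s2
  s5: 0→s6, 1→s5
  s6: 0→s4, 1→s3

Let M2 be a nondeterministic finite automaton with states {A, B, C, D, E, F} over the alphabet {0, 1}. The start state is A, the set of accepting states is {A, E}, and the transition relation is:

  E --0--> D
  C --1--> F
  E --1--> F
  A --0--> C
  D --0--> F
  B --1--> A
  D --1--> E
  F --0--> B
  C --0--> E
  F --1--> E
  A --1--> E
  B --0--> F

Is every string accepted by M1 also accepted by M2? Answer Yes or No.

The string 01 is in L(M1) but not in L(M2).
So L(M1) ⊄ L(M2).

No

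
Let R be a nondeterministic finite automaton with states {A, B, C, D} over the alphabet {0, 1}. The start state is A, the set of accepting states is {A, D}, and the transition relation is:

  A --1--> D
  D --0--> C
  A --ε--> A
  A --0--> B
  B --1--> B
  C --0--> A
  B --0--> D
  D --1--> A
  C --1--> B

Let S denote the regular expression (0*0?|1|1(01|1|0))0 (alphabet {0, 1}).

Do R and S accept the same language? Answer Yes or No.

No

The empty string ε is accepted by R but rejected by S.
So L(R) ≠ L(S).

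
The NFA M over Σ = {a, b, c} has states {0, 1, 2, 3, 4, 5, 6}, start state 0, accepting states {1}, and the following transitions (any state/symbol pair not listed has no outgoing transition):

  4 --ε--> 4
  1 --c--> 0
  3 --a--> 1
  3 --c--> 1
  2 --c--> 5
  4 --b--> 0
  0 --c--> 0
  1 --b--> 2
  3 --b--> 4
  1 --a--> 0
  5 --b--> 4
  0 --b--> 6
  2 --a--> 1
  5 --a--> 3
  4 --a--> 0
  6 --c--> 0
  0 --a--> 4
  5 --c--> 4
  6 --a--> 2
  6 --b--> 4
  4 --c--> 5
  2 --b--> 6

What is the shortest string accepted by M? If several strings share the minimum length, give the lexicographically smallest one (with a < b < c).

baa

A breadth-first search from 0 reaches an accepting state first via the path 0 → 6 → 2 → 1 on input baa.
No string of length < 3 is accepted (BFS exhausts all shorter strings without reaching an accepting state), and baa is the lexicographically least accepting string of length 3.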